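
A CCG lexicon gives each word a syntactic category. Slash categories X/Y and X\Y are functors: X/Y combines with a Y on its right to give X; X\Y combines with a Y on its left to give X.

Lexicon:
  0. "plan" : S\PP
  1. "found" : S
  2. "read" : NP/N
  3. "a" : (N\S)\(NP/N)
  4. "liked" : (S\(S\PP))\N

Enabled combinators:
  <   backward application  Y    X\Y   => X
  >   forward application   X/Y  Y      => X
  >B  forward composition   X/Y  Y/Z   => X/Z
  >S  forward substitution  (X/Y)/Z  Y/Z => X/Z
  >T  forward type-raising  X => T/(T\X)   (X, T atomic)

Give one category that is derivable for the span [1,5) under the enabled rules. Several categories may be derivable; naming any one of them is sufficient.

[0,5] S   <
  [0,1] "plan" : S\PP
  [1,5] S\(S\PP)   <
    [1,4] N   >
      [1,2] N/(N\S)   >T
        [1,2] "found" : S
      [2,4] N\S   <
        [2,3] "read" : NP/N
        [3,4] "a" : (N\S)\(NP/N)
    [4,5] "liked" : (S\(S\PP))\N

S\(S\PP)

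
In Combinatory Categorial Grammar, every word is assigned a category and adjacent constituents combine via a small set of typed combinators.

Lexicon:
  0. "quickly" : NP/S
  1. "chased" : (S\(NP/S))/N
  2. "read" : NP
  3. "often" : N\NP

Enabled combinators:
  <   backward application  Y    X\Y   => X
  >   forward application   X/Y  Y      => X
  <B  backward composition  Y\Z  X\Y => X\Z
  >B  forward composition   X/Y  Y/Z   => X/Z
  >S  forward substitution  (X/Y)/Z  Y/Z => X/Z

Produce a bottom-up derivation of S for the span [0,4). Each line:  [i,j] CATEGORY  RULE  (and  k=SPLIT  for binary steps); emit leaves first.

[0,1] NP/S  lex  "quickly"
[1,2] (S\(NP/S))/N  lex  "chased"
[2,3] NP  lex  "read"
[3,4] N\NP  lex  "often"
[2,4] N  <  k=3
[1,4] S\(NP/S)  >  k=2
[0,4] S  <  k=1

[0,4] S   <
  [0,1] "quickly" : NP/S
  [1,4] S\(NP/S)   >
    [1,2] "chased" : (S\(NP/S))/N
    [2,4] N   <
      [2,3] "read" : NP
      [3,4] "often" : N\NP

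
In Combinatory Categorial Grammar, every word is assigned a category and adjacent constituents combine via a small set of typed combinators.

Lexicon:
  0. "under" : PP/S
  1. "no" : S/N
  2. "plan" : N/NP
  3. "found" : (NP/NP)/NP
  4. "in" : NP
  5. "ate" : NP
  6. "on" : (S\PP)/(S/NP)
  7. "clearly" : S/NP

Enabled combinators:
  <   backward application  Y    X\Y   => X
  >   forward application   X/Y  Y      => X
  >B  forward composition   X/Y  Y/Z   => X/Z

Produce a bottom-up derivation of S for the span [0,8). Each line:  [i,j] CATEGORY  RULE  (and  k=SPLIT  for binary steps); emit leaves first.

[0,8] S   <
  [0,6] PP   >
    [0,1] "under" : PP/S
    [1,6] S   >
      [1,5] S/NP   >B
        [1,2] "no" : S/N
        [2,5] N/NP   >B
          [2,3] "plan" : N/NP
          [3,5] NP/NP   >
            [3,4] "found" : (NP/NP)/NP
            [4,5] "in" : NP
      [5,6] "ate" : NP
  [6,8] S\PP   >
    [6,7] "on" : (S\PP)/(S/NP)
    [7,8] "clearly" : S/NP

[0,1] PP/S  lex  "under"
[1,2] S/N  lex  "no"
[2,3] N/NP  lex  "plan"
[3,4] (NP/NP)/NP  lex  "found"
[4,5] NP  lex  "in"
[3,5] NP/NP  >  k=4
[2,5] N/NP  >B  k=3
[1,5] S/NP  >B  k=2
[5,6] NP  lex  "ate"
[1,6] S  >  k=5
[0,6] PP  >  k=1
[6,7] (S\PP)/(S/NP)  lex  "on"
[7,8] S/NP  lex  "clearly"
[6,8] S\PP  >  k=7
[0,8] S  <  k=6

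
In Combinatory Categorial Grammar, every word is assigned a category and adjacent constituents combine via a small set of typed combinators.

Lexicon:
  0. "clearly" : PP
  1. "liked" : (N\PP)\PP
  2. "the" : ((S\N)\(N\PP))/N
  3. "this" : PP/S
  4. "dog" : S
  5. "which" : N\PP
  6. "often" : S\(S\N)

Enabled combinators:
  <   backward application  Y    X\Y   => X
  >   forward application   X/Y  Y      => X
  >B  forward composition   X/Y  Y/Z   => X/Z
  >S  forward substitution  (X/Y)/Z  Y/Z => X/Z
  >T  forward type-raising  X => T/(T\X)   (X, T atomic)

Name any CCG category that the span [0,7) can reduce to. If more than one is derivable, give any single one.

S

[0,7] S   <
  [0,6] S\N   <
    [0,2] N\PP   <
      [0,1] "clearly" : PP
      [1,2] "liked" : (N\PP)\PP
    [2,6] (S\N)\(N\PP)   >
      [2,3] "the" : ((S\N)\(N\PP))/N
      [3,6] N   <
        [3,5] PP   >
          [3,4] "this" : PP/S
          [4,5] "dog" : S
        [5,6] "which" : N\PP
  [6,7] "often" : S\(S\N)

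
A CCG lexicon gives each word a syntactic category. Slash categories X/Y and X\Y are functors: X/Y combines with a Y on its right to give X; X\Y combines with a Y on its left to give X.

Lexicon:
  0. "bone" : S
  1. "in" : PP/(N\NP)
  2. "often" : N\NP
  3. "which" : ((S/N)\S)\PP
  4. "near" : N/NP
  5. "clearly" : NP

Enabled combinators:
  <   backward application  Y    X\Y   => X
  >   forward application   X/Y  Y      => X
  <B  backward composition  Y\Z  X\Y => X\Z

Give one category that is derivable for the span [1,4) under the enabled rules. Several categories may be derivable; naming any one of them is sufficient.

(S/N)\S

[0,6] S   >
  [0,4] S/N   <
    [0,1] "bone" : S
    [1,4] (S/N)\S   <
      [1,3] PP   >
        [1,2] "in" : PP/(N\NP)
        [2,3] "often" : N\NP
      [3,4] "which" : ((S/N)\S)\PP
  [4,6] N   >
    [4,5] "near" : N/NP
    [5,6] "clearly" : NP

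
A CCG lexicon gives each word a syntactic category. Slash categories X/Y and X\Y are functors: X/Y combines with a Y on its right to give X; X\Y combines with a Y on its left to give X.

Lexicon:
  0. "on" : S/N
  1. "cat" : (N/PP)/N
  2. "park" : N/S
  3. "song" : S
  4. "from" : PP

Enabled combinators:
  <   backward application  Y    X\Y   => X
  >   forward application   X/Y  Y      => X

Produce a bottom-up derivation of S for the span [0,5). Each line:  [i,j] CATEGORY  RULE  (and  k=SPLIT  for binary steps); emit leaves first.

[0,1] S/N  lex  "on"
[1,2] (N/PP)/N  lex  "cat"
[2,3] N/S  lex  "park"
[3,4] S  lex  "song"
[2,4] N  >  k=3
[1,4] N/PP  >  k=2
[4,5] PP  lex  "from"
[1,5] N  >  k=4
[0,5] S  >  k=1

[0,5] S   >
  [0,1] "on" : S/N
  [1,5] N   >
    [1,4] N/PP   >
      [1,2] "cat" : (N/PP)/N
      [2,4] N   >
        [2,3] "park" : N/S
        [3,4] "song" : S
    [4,5] "from" : PP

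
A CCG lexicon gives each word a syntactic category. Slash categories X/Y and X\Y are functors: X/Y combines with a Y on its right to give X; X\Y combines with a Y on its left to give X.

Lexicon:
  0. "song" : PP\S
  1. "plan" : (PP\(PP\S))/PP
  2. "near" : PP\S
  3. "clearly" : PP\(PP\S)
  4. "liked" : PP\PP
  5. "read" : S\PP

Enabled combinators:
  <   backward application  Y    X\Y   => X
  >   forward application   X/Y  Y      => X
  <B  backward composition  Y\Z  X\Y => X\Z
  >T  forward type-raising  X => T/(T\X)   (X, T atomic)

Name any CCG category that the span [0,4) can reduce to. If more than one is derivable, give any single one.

PP

[0,6] S   <
  [0,4] PP   <
    [0,1] "song" : PP\S
    [1,4] PP\(PP\S)   >
      [1,2] "plan" : (PP\(PP\S))/PP
      [2,4] PP   <
        [2,3] "near" : PP\S
        [3,4] "clearly" : PP\(PP\S)
  [4,6] S\PP   <B
    [4,5] "liked" : PP\PP
    [5,6] "read" : S\PP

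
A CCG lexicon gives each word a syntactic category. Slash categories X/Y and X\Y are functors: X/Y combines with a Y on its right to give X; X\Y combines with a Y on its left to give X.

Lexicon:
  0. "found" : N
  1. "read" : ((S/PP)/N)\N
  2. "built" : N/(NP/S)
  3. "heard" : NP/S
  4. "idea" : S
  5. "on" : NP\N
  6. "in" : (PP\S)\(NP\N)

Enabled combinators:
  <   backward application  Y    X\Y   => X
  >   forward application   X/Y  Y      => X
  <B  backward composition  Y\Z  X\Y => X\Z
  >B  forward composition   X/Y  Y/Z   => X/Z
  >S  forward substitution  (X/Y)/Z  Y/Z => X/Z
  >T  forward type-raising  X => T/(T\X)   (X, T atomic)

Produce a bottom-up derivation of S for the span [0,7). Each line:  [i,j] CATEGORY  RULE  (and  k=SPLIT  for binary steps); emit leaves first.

[0,7] S   >
  [0,4] S/PP   >
    [0,2] (S/PP)/N   <
      [0,1] "found" : N
      [1,2] "read" : ((S/PP)/N)\N
    [2,4] N   >
      [2,3] "built" : N/(NP/S)
      [3,4] "heard" : NP/S
  [4,7] PP   >
    [4,5] PP/(PP\S)   >T
      [4,5] "idea" : S
    [5,7] PP\S   <
      [5,6] "on" : NP\N
      [6,7] "in" : (PP\S)\(NP\N)

[0,1] N  lex  "found"
[1,2] ((S/PP)/N)\N  lex  "read"
[0,2] (S/PP)/N  <  k=1
[2,3] N/(NP/S)  lex  "built"
[3,4] NP/S  lex  "heard"
[2,4] N  >  k=3
[0,4] S/PP  >  k=2
[4,5] S  lex  "idea"
[4,5] PP/(PP\S)  >T
[5,6] NP\N  lex  "on"
[6,7] (PP\S)\(NP\N)  lex  "in"
[5,7] PP\S  <  k=6
[4,7] PP  >  k=5
[0,7] S  >  k=4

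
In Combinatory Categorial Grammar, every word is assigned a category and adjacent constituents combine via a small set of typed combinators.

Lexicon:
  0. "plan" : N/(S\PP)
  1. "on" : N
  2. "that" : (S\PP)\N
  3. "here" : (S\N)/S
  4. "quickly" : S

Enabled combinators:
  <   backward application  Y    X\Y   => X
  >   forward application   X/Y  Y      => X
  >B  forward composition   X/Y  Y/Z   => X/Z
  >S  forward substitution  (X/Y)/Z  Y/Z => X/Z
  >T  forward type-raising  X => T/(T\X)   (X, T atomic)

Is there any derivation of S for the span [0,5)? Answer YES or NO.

YES

[0,5] S   <
  [0,3] N   >
    [0,1] "plan" : N/(S\PP)
    [1,3] S\PP   <
      [1,2] "on" : N
      [2,3] "that" : (S\PP)\N
  [3,5] S\N   >
    [3,4] "here" : (S\N)/S
    [4,5] "quickly" : S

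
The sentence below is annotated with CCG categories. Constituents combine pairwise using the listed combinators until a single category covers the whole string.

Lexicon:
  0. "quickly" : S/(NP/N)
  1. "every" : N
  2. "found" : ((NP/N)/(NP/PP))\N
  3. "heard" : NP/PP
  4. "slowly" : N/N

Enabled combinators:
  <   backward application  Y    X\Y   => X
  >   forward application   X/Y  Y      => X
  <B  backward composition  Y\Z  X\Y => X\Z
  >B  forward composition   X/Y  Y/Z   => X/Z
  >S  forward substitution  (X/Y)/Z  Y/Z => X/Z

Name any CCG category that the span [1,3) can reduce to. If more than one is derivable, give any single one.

[0,5] S   >
  [0,1] "quickly" : S/(NP/N)
  [1,5] NP/N   >B
    [1,4] NP/N   >
      [1,3] (NP/N)/(NP/PP)   <
        [1,2] "every" : N
        [2,3] "found" : ((NP/N)/(NP/PP))\N
      [3,4] "heard" : NP/PP
    [4,5] "slowly" : N/N

(NP/N)/(NP/PP)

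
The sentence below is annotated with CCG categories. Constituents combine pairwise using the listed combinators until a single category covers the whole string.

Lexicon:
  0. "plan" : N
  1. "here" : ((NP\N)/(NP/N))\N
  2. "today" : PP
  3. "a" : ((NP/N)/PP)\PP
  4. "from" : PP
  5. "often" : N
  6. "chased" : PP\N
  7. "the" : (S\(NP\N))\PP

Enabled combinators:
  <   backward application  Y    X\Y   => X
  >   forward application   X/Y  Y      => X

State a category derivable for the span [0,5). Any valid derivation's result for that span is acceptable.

[0,8] S   <
  [0,5] NP\N   >
    [0,2] (NP\N)/(NP/N)   <
      [0,1] "plan" : N
      [1,2] "here" : ((NP\N)/(NP/N))\N
    [2,5] NP/N   >
      [2,4] (NP/N)/PP   <
        [2,3] "today" : PP
        [3,4] "a" : ((NP/N)/PP)\PP
      [4,5] "from" : PP
  [5,8] S\(NP\N)   <
    [5,7] PP   <
      [5,6] "often" : N
      [6,7] "chased" : PP\N
    [7,8] "the" : (S\(NP\N))\PP

NP\N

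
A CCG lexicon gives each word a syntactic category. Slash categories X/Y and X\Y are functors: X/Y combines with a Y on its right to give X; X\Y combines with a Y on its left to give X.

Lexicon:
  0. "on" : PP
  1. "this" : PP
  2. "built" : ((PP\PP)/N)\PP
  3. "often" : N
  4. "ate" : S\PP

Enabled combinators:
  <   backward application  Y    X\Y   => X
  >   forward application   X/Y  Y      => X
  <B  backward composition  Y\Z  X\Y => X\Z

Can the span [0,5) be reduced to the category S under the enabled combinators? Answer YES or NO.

YES

[0,5] S   <
  [0,1] "on" : PP
  [1,5] S\PP   <B
    [1,4] PP\PP   >
      [1,3] (PP\PP)/N   <
        [1,2] "this" : PP
        [2,3] "built" : ((PP\PP)/N)\PP
      [3,4] "often" : N
    [4,5] "ate" : S\PP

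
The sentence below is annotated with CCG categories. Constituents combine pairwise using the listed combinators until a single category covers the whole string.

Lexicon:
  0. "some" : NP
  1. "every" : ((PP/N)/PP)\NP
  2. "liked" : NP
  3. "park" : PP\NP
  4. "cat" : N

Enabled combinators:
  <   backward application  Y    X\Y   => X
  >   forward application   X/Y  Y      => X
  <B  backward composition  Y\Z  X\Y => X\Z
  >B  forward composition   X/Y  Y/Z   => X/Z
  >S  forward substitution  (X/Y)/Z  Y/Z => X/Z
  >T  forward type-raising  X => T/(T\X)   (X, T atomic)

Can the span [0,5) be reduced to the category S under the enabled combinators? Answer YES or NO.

NO

NP ((PP/N)/PP)\NP NP PP\NP N
CKY chart[0,5] = {N/(N\PP), NP/(NP\PP), PP, PP/(N\N), PP/(PP\PP), S/(S\PP)}; S ∉ chart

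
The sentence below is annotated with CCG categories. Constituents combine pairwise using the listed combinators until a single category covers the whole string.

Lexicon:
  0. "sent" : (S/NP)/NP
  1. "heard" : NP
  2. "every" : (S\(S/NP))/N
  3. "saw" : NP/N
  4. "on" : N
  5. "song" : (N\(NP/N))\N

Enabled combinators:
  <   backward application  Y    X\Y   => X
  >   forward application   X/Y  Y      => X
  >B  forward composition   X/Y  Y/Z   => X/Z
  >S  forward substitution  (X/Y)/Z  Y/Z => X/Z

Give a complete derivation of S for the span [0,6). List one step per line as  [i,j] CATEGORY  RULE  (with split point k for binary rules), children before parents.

[0,1] (S/NP)/NP  lex  "sent"
[1,2] NP  lex  "heard"
[0,2] S/NP  >  k=1
[2,3] (S\(S/NP))/N  lex  "every"
[3,4] NP/N  lex  "saw"
[4,5] N  lex  "on"
[5,6] (N\(NP/N))\N  lex  "song"
[4,6] N\(NP/N)  <  k=5
[3,6] N  <  k=4
[2,6] S\(S/NP)  >  k=3
[0,6] S  <  k=2

[0,6] S   <
  [0,2] S/NP   >
    [0,1] "sent" : (S/NP)/NP
    [1,2] "heard" : NP
  [2,6] S\(S/NP)   >
    [2,3] "every" : (S\(S/NP))/N
    [3,6] N   <
      [3,4] "saw" : NP/N
      [4,6] N\(NP/N)   <
        [4,5] "on" : N
        [5,6] "song" : (N\(NP/N))\N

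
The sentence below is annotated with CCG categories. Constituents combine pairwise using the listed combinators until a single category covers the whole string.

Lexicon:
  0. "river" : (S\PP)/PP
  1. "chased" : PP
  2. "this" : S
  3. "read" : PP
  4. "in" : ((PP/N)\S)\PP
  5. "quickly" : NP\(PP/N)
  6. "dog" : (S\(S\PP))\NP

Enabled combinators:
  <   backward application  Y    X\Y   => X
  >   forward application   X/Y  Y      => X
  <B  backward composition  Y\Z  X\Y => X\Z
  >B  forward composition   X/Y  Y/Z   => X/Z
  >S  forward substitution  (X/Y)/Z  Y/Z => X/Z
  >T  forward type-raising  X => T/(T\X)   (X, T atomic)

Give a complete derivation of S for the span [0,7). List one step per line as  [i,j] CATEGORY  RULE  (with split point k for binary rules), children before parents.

[0,7] S   <
  [0,2] S\PP   >
    [0,1] "river" : (S\PP)/PP
    [1,2] "chased" : PP
  [2,7] S\(S\PP)   <
    [2,6] NP   <
      [2,5] PP/N   <
        [2,3] "this" : S
        [3,5] (PP/N)\S   <
          [3,4] "read" : PP
          [4,5] "in" : ((PP/N)\S)\PP
      [5,6] "quickly" : NP\(PP/N)
    [6,7] "dog" : (S\(S\PP))\NP

[0,1] (S\PP)/PP  lex  "river"
[1,2] PP  lex  "chased"
[0,2] S\PP  >  k=1
[2,3] S  lex  "this"
[3,4] PP  lex  "read"
[4,5] ((PP/N)\S)\PP  lex  "in"
[3,5] (PP/N)\S  <  k=4
[2,5] PP/N  <  k=3
[5,6] NP\(PP/N)  lex  "quickly"
[2,6] NP  <  k=5
[6,7] (S\(S\PP))\NP  lex  "dog"
[2,7] S\(S\PP)  <  k=6
[0,7] S  <  k=2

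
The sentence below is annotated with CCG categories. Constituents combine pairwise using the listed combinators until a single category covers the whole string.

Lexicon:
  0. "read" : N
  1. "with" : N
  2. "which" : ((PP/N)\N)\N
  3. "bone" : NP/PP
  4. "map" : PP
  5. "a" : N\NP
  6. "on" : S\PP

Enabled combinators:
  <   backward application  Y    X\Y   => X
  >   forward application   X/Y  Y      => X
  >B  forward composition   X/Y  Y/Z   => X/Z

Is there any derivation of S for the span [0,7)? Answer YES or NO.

[0,7] S   <
  [0,6] PP   >
    [0,3] PP/N   <
      [0,1] "read" : N
      [1,3] (PP/N)\N   <
        [1,2] "with" : N
        [2,3] "which" : ((PP/N)\N)\N
    [3,6] N   <
      [3,5] NP   >
        [3,4] "bone" : NP/PP
        [4,5] "map" : PP
      [5,6] "a" : N\NP
  [6,7] "on" : S\PP

YES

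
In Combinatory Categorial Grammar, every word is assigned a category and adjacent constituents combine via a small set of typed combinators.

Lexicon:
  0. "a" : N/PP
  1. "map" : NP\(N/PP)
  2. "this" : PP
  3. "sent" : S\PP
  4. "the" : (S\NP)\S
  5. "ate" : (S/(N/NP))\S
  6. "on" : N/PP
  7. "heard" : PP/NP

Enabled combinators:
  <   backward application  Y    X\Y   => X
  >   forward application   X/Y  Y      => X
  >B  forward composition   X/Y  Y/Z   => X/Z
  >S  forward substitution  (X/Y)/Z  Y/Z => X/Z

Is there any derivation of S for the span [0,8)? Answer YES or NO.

YES

[0,8] S   >
  [0,6] S/(N/NP)   <
    [0,5] S   <
      [0,2] NP   <
        [0,1] "a" : N/PP
        [1,2] "map" : NP\(N/PP)
      [2,5] S\NP   <
        [2,4] S   <
          [2,3] "this" : PP
          [3,4] "sent" : S\PP
        [4,5] "the" : (S\NP)\S
    [5,6] "ate" : (S/(N/NP))\S
  [6,8] N/NP   >B
    [6,7] "on" : N/PP
    [7,8] "heard" : PP/NP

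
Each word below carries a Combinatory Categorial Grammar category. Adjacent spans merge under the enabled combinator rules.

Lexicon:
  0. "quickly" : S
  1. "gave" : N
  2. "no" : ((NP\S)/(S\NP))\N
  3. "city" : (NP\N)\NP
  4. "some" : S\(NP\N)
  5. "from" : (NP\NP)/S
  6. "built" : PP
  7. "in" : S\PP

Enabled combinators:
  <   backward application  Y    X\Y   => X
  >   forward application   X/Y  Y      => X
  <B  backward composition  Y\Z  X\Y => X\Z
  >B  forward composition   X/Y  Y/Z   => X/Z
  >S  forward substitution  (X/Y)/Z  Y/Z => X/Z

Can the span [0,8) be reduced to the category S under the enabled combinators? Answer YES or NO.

S N ((NP\S)/(S\NP))\N (NP\N)\NP S\(NP\N) (NP\NP)/S PP S\PP
CKY chart[0,8] = {NP}; S ∉ chart

NO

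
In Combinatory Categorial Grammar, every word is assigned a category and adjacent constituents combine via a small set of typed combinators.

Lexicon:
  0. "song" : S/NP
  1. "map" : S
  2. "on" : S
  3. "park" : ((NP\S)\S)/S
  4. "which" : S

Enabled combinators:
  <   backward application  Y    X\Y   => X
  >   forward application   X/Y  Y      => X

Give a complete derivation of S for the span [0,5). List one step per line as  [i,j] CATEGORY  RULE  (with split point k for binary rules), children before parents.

[0,1] S/NP  lex  "song"
[1,2] S  lex  "map"
[2,3] S  lex  "on"
[3,4] ((NP\S)\S)/S  lex  "park"
[4,5] S  lex  "which"
[3,5] (NP\S)\S  >  k=4
[2,5] NP\S  <  k=3
[1,5] NP  <  k=2
[0,5] S  >  k=1

[0,5] S   >
  [0,1] "song" : S/NP
  [1,5] NP   <
    [1,2] "map" : S
    [2,5] NP\S   <
      [2,3] "on" : S
      [3,5] (NP\S)\S   >
        [3,4] "park" : ((NP\S)\S)/S
        [4,5] "which" : S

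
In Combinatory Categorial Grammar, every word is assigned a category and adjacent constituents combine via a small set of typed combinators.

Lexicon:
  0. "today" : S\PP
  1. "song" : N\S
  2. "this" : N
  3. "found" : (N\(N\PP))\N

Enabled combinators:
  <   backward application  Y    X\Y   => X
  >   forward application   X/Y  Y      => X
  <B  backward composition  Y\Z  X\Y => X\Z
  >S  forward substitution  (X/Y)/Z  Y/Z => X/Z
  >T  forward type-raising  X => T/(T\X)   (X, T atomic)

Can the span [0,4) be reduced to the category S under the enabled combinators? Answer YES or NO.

S\PP N\S N (N\(N\PP))\N
CKY chart[0,4] = {N, N/(N\N), NP/(NP\N), PP/(PP\N), S/(S\N)}; S ∉ chart

NO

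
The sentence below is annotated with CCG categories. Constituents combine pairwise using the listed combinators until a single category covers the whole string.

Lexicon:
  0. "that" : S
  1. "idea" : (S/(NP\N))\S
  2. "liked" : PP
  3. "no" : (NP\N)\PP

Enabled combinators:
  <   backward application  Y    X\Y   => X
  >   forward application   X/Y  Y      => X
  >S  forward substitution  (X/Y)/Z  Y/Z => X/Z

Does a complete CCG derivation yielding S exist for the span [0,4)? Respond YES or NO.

YES

[0,4] S   >
  [0,2] S/(NP\N)   <
    [0,1] "that" : S
    [1,2] "idea" : (S/(NP\N))\S
  [2,4] NP\N   <
    [2,3] "liked" : PP
    [3,4] "no" : (NP\N)\PP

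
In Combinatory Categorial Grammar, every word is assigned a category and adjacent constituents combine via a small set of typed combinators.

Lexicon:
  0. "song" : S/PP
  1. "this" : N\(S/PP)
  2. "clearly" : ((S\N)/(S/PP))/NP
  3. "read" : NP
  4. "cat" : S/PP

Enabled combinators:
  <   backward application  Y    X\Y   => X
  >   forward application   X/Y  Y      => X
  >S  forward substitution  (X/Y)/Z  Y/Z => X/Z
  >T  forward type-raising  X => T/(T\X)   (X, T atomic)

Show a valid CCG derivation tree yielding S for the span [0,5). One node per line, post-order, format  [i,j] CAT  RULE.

[0,1] S/PP  lex  "song"
[1,2] N\(S/PP)  lex  "this"
[0,2] N  <  k=1
[2,3] ((S\N)/(S/PP))/NP  lex  "clearly"
[3,4] NP  lex  "read"
[2,4] (S\N)/(S/PP)  >  k=3
[4,5] S/PP  lex  "cat"
[2,5] S\N  >  k=4
[0,5] S  <  k=2

[0,5] S   <
  [0,2] N   <
    [0,1] "song" : S/PP
    [1,2] "this" : N\(S/PP)
  [2,5] S\N   >
    [2,4] (S\N)/(S/PP)   >
      [2,3] "clearly" : ((S\N)/(S/PP))/NP
      [3,4] "read" : NP
    [4,5] "cat" : S/PP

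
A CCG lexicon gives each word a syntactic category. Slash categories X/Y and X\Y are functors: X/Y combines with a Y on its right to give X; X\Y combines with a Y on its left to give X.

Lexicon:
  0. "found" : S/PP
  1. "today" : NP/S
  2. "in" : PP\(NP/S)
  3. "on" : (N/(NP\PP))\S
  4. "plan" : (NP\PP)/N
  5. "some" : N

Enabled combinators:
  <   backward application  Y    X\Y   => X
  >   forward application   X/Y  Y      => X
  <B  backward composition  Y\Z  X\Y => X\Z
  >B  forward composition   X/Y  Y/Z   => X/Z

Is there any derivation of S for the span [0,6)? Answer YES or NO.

NO

S/PP NP/S PP\(NP/S) (N/(NP\PP))\S (NP\PP)/N N
CKY chart[0,6] = {N}; S ∉ chart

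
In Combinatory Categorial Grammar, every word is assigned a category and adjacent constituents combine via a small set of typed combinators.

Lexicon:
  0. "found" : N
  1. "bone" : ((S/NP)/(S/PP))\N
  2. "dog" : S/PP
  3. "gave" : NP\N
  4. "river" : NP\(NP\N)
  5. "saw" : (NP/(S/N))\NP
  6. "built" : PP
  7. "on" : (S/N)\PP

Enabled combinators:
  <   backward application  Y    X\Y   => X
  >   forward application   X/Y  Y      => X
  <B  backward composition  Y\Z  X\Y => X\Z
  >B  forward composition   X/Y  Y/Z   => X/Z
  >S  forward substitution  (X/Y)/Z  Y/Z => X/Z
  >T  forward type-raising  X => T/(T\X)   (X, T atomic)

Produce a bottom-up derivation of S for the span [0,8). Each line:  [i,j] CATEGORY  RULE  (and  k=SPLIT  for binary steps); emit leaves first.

[0,8] S   >
  [0,3] S/NP   >
    [0,2] (S/NP)/(S/PP)   <
      [0,1] "found" : N
      [1,2] "bone" : ((S/NP)/(S/PP))\N
    [2,3] "dog" : S/PP
  [3,8] NP   >
    [3,6] NP/(S/N)   <
      [3,5] NP   <
        [3,4] "gave" : NP\N
        [4,5] "river" : NP\(NP\N)
      [5,6] "saw" : (NP/(S/N))\NP
    [6,8] S/N   <
      [6,7] "built" : PP
      [7,8] "on" : (S/N)\PP

[0,1] N  lex  "found"
[1,2] ((S/NP)/(S/PP))\N  lex  "bone"
[0,2] (S/NP)/(S/PP)  <  k=1
[2,3] S/PP  lex  "dog"
[0,3] S/NP  >  k=2
[3,4] NP\N  lex  "gave"
[4,5] NP\(NP\N)  lex  "river"
[3,5] NP  <  k=4
[5,6] (NP/(S/N))\NP  lex  "saw"
[3,6] NP/(S/N)  <  k=5
[6,7] PP  lex  "built"
[7,8] (S/N)\PP  lex  "on"
[6,8] S/N  <  k=7
[3,8] NP  >  k=6
[0,8] S  >  k=3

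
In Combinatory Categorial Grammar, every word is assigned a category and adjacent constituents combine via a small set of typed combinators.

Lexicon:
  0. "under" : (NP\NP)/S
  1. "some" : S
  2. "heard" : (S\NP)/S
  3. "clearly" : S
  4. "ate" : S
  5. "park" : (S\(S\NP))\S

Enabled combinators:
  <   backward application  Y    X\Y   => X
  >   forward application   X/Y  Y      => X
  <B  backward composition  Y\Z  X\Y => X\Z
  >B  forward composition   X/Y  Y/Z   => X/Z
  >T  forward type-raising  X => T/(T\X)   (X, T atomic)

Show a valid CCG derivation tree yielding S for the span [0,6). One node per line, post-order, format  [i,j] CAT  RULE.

[0,6] S   <
  [0,4] S\NP   <B
    [0,2] NP\NP   >
      [0,1] "under" : (NP\NP)/S
      [1,2] "some" : S
    [2,4] S\NP   >
      [2,3] "heard" : (S\NP)/S
      [3,4] "clearly" : S
  [4,6] S\(S\NP)   <
    [4,5] "ate" : S
    [5,6] "park" : (S\(S\NP))\S

[0,1] (NP\NP)/S  lex  "under"
[1,2] S  lex  "some"
[0,2] NP\NP  >  k=1
[2,3] (S\NP)/S  lex  "heard"
[3,4] S  lex  "clearly"
[2,4] S\NP  >  k=3
[0,4] S\NP  <B  k=2
[4,5] S  lex  "ate"
[5,6] (S\(S\NP))\S  lex  "park"
[4,6] S\(S\NP)  <  k=5
[0,6] S  <  k=4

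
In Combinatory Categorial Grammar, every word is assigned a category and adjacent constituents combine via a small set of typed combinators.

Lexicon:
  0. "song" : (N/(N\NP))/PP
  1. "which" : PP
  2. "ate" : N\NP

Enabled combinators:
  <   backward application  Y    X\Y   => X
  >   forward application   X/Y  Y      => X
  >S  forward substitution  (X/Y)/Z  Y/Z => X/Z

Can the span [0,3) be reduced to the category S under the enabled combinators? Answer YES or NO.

NO

(N/(N\NP))/PP PP N\NP
CKY chart[0,3] = {N}; S ∉ chart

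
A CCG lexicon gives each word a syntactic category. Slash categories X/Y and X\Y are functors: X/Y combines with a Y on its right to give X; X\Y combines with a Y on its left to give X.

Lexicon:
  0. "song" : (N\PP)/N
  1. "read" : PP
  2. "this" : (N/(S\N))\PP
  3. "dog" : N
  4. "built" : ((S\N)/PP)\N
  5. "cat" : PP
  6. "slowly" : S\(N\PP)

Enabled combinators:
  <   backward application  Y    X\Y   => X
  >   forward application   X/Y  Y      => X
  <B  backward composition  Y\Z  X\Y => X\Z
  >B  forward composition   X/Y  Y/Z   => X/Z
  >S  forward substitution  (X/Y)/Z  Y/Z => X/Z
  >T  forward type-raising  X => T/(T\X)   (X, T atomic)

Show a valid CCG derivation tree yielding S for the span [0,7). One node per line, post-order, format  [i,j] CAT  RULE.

[0,7] S   <
  [0,6] N\PP   >
    [0,1] "song" : (N\PP)/N
    [1,6] N   >
      [1,5] N/PP   >B
        [1,3] N/(S\N)   <
          [1,2] "read" : PP
          [2,3] "this" : (N/(S\N))\PP
        [3,5] (S\N)/PP   <
          [3,4] "dog" : N
          [4,5] "built" : ((S\N)/PP)\N
      [5,6] "cat" : PP
  [6,7] "slowly" : S\(N\PP)

[0,1] (N\PP)/N  lex  "song"
[1,2] PP  lex  "read"
[2,3] (N/(S\N))\PP  lex  "this"
[1,3] N/(S\N)  <  k=2
[3,4] N  lex  "dog"
[4,5] ((S\N)/PP)\N  lex  "built"
[3,5] (S\N)/PP  <  k=4
[1,5] N/PP  >B  k=3
[5,6] PP  lex  "cat"
[1,6] N  >  k=5
[0,6] N\PP  >  k=1
[6,7] S\(N\PP)  lex  "slowly"
[0,7] S  <  k=6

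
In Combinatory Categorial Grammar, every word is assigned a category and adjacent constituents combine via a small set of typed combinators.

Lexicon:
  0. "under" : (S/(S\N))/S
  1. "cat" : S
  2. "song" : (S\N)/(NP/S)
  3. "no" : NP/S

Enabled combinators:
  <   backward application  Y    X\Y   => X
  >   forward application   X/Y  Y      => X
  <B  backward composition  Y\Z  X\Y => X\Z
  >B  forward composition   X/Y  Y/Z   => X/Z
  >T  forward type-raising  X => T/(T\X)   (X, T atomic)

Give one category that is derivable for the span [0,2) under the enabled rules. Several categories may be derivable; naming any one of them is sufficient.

[0,4] S   >
  [0,2] S/(S\N)   >
    [0,1] "under" : (S/(S\N))/S
    [1,2] "cat" : S
  [2,4] S\N   >
    [2,3] "song" : (S\N)/(NP/S)
    [3,4] "no" : NP/S

S/(S\N)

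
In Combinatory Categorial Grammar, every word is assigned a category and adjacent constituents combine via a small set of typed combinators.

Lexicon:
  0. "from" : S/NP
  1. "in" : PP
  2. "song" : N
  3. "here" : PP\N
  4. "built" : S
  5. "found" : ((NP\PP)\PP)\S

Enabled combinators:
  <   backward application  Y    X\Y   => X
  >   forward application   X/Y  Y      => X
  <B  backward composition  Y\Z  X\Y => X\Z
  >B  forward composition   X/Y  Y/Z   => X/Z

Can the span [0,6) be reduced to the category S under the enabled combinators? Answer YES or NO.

YES

[0,6] S   >
  [0,1] "from" : S/NP
  [1,6] NP   <
    [1,2] "in" : PP
    [2,6] NP\PP   <
      [2,4] PP   <
        [2,3] "song" : N
        [3,4] "here" : PP\N
      [4,6] (NP\PP)\PP   <
        [4,5] "built" : S
        [5,6] "found" : ((NP\PP)\PP)\S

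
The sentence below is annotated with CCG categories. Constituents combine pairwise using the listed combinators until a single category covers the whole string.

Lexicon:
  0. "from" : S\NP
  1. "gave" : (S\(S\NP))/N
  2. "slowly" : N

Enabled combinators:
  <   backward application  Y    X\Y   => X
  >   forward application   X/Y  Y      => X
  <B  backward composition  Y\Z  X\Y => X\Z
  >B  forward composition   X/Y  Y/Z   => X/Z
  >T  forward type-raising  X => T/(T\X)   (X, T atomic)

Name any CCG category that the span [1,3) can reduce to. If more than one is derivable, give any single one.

[0,3] S   <
  [0,1] "from" : S\NP
  [1,3] S\(S\NP)   >
    [1,2] "gave" : (S\(S\NP))/N
    [2,3] "slowly" : N

S\(S\NP)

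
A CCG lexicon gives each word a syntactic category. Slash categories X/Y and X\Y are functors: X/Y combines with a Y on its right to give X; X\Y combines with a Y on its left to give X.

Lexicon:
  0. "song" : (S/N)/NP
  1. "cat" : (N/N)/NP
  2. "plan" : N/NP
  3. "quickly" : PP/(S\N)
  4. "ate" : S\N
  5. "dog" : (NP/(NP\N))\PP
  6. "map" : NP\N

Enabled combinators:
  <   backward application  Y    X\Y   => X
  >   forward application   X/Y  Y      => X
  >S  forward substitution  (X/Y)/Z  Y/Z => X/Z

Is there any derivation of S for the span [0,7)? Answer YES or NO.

[0,7] S   >
  [0,3] S/NP   >S
    [0,1] "song" : (S/N)/NP
    [1,3] N/NP   >S
      [1,2] "cat" : (N/N)/NP
      [2,3] "plan" : N/NP
  [3,7] NP   >
    [3,6] NP/(NP\N)   <
      [3,5] PP   >
        [3,4] "quickly" : PP/(S\N)
        [4,5] "ate" : S\N
      [5,6] "dog" : (NP/(NP\N))\PP
    [6,7] "map" : NP\N

YES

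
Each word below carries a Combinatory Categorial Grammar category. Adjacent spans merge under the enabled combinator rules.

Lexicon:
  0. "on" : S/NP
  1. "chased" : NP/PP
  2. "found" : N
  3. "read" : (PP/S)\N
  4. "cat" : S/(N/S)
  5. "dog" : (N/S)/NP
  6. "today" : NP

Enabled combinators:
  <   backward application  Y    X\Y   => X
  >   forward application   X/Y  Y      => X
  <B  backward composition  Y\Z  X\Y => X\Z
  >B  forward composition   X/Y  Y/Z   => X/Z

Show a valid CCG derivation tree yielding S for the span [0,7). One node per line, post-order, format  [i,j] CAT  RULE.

[0,1] S/NP  lex  "on"
[1,2] NP/PP  lex  "chased"
[0,2] S/PP  >B  k=1
[2,3] N  lex  "found"
[3,4] (PP/S)\N  lex  "read"
[2,4] PP/S  <  k=3
[4,5] S/(N/S)  lex  "cat"
[5,6] (N/S)/NP  lex  "dog"
[4,6] S/NP  >B  k=5
[6,7] NP  lex  "today"
[4,7] S  >  k=6
[2,7] PP  >  k=4
[0,7] S  >  k=2

[0,7] S   >
  [0,2] S/PP   >B
    [0,1] "on" : S/NP
    [1,2] "chased" : NP/PP
  [2,7] PP   >
    [2,4] PP/S   <
      [2,3] "found" : N
      [3,4] "read" : (PP/S)\N
    [4,7] S   >
      [4,6] S/NP   >B
        [4,5] "cat" : S/(N/S)
        [5,6] "dog" : (N/S)/NP
      [6,7] "today" : NP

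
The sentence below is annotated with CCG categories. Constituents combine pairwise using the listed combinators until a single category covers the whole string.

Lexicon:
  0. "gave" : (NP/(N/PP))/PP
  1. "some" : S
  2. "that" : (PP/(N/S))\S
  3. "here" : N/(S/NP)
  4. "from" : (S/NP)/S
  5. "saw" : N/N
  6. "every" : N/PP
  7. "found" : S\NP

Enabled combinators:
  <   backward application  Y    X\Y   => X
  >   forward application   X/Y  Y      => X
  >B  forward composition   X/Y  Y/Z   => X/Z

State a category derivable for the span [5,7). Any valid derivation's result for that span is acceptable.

N/PP

[0,8] S   <
  [0,7] NP   >
    [0,5] NP/(N/PP)   >
      [0,1] "gave" : (NP/(N/PP))/PP
      [1,5] PP   >
        [1,3] PP/(N/S)   <
          [1,2] "some" : S
          [2,3] "that" : (PP/(N/S))\S
        [3,5] N/S   >B
          [3,4] "here" : N/(S/NP)
          [4,5] "from" : (S/NP)/S
    [5,7] N/PP   >B
      [5,6] "saw" : N/N
      [6,7] "every" : N/PP
  [7,8] "found" : S\NP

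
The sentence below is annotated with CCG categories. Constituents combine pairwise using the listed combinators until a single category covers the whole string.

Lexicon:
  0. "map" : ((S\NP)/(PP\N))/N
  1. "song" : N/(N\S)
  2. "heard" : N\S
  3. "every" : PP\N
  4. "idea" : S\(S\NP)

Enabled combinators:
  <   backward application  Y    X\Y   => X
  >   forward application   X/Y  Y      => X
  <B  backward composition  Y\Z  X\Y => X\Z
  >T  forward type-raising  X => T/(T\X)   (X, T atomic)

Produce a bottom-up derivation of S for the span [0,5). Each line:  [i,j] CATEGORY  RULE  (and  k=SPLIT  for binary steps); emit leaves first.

[0,5] S   <
  [0,4] S\NP   >
    [0,3] (S\NP)/(PP\N)   >
      [0,1] "map" : ((S\NP)/(PP\N))/N
      [1,3] N   >
        [1,2] "song" : N/(N\S)
        [2,3] "heard" : N\S
    [3,4] "every" : PP\N
  [4,5] "idea" : S\(S\NP)

[0,1] ((S\NP)/(PP\N))/N  lex  "map"
[1,2] N/(N\S)  lex  "song"
[2,3] N\S  lex  "heard"
[1,3] N  >  k=2
[0,3] (S\NP)/(PP\N)  >  k=1
[3,4] PP\N  lex  "every"
[0,4] S\NP  >  k=3
[4,5] S\(S\NP)  lex  "idea"
[0,5] S  <  k=4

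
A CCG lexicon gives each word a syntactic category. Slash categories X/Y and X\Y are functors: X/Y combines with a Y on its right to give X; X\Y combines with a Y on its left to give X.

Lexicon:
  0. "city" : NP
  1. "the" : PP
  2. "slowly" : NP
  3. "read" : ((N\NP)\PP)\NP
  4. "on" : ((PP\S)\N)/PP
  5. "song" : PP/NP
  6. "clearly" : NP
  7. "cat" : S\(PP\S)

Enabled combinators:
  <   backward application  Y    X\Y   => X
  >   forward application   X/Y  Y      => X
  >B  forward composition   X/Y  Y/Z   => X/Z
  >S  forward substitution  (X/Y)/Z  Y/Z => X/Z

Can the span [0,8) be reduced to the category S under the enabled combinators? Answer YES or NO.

YES

[0,8] S   <
  [0,7] PP\S   <
    [0,4] N   <
      [0,1] "city" : NP
      [1,4] N\NP   <
        [1,2] "the" : PP
        [2,4] (N\NP)\PP   <
          [2,3] "slowly" : NP
          [3,4] "read" : ((N\NP)\PP)\NP
    [4,7] (PP\S)\N   >
      [4,5] "on" : ((PP\S)\N)/PP
      [5,7] PP   >
        [5,6] "song" : PP/NP
        [6,7] "clearly" : NP
  [7,8] "cat" : S\(PP\S)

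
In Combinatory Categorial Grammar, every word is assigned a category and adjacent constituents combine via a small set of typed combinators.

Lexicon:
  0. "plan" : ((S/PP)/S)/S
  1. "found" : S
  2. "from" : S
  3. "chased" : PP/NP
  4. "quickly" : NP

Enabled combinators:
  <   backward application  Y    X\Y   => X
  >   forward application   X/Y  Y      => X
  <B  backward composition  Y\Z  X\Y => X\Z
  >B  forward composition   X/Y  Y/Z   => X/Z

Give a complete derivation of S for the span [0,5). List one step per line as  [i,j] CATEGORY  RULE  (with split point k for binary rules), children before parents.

[0,5] S   >
  [0,3] S/PP   >
    [0,2] (S/PP)/S   >
      [0,1] "plan" : ((S/PP)/S)/S
      [1,2] "found" : S
    [2,3] "from" : S
  [3,5] PP   >
    [3,4] "chased" : PP/NP
    [4,5] "quickly" : NP

[0,1] ((S/PP)/S)/S  lex  "plan"
[1,2] S  lex  "found"
[0,2] (S/PP)/S  >  k=1
[2,3] S  lex  "from"
[0,3] S/PP  >  k=2
[3,4] PP/NP  lex  "chased"
[4,5] NP  lex  "quickly"
[3,5] PP  >  k=4
[0,5] S  >  k=3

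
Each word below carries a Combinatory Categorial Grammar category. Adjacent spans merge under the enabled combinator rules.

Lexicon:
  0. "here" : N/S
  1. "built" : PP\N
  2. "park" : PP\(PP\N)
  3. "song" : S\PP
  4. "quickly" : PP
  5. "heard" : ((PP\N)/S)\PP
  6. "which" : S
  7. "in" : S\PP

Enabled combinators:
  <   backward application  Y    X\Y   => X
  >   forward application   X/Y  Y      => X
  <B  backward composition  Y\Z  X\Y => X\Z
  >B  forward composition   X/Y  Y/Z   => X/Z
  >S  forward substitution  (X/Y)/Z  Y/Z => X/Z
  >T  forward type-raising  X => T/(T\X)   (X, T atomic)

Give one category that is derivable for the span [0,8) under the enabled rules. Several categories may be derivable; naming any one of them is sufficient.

S

[0,8] S   <
  [0,4] N   >
    [0,1] "here" : N/S
    [1,4] S   <
      [1,3] PP   <
        [1,2] "built" : PP\N
        [2,3] "park" : PP\(PP\N)
      [3,4] "song" : S\PP
  [4,8] S\N   <B
    [4,7] PP\N   >
      [4,6] (PP\N)/S   <
        [4,5] "quickly" : PP
        [5,6] "heard" : ((PP\N)/S)\PP
      [6,7] "which" : S
    [7,8] "in" : S\PP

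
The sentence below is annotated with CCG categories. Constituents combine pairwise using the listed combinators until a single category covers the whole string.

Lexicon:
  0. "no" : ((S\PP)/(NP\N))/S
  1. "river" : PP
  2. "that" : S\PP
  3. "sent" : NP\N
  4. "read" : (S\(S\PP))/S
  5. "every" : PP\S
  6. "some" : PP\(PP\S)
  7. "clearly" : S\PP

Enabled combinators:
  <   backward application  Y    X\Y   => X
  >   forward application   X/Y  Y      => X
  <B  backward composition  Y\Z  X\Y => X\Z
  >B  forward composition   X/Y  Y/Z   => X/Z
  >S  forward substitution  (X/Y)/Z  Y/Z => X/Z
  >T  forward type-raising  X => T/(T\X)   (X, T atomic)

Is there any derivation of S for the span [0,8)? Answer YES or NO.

YES

[0,8] S   <
  [0,4] S\PP   >
    [0,3] (S\PP)/(NP\N)   >
      [0,1] "no" : ((S\PP)/(NP\N))/S
      [1,3] S   >
        [1,2] S/(S\PP)   >T
          [1,2] "river" : PP
        [2,3] "that" : S\PP
    [3,4] "sent" : NP\N
  [4,8] S\(S\PP)   >
    [4,5] "read" : (S\(S\PP))/S
    [5,8] S   <
      [5,7] PP   <
        [5,6] "every" : PP\S
        [6,7] "some" : PP\(PP\S)
      [7,8] "clearly" : S\PP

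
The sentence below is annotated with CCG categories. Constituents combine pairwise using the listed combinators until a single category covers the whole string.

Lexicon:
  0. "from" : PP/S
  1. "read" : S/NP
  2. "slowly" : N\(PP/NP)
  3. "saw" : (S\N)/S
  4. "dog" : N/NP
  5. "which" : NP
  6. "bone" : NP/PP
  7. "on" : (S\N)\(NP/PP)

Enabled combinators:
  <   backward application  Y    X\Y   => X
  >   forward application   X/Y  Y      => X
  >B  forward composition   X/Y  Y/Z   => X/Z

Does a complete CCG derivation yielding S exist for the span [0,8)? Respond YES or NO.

[0,8] S   <
  [0,3] N   <
    [0,2] PP/NP   >B
      [0,1] "from" : PP/S
      [1,2] "read" : S/NP
    [2,3] "slowly" : N\(PP/NP)
  [3,8] S\N   >
    [3,4] "saw" : (S\N)/S
    [4,8] S   <
      [4,6] N   >
        [4,5] "dog" : N/NP
        [5,6] "which" : NP
      [6,8] S\N   <
        [6,7] "bone" : NP/PP
        [7,8] "on" : (S\N)\(NP/PP)

YES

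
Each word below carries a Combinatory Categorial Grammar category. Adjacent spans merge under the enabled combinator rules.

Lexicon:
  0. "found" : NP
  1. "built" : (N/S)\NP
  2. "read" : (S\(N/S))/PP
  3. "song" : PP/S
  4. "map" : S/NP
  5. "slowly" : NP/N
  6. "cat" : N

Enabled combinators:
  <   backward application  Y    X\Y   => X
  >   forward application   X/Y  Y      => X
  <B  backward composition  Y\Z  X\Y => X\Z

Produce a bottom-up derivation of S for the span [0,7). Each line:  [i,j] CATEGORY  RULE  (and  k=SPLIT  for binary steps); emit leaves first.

[0,1] NP  lex  "found"
[1,2] (N/S)\NP  lex  "built"
[0,2] N/S  <  k=1
[2,3] (S\(N/S))/PP  lex  "read"
[3,4] PP/S  lex  "song"
[4,5] S/NP  lex  "map"
[5,6] NP/N  lex  "slowly"
[6,7] N  lex  "cat"
[5,7] NP  >  k=6
[4,7] S  >  k=5
[3,7] PP  >  k=4
[2,7] S\(N/S)  >  k=3
[0,7] S  <  k=2

[0,7] S   <
  [0,2] N/S   <
    [0,1] "found" : NP
    [1,2] "built" : (N/S)\NP
  [2,7] S\(N/S)   >
    [2,3] "read" : (S\(N/S))/PP
    [3,7] PP   >
      [3,4] "song" : PP/S
      [4,7] S   >
        [4,5] "map" : S/NP
        [5,7] NP   >
          [5,6] "slowly" : NP/N
          [6,7] "cat" : N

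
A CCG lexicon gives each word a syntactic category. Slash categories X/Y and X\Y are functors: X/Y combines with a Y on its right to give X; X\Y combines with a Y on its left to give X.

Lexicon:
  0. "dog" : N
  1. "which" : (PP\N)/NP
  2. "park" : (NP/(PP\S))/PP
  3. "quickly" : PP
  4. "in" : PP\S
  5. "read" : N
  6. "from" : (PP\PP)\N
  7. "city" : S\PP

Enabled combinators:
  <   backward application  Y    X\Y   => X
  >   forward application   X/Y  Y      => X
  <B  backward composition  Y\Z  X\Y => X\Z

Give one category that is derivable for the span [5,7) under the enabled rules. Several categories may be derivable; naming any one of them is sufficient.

PP\PP

[0,8] S   <
  [0,7] PP   <
    [0,1] "dog" : N
    [1,7] PP\N   <B
      [1,5] PP\N   >
        [1,2] "which" : (PP\N)/NP
        [2,5] NP   >
          [2,4] NP/(PP\S)   >
            [2,3] "park" : (NP/(PP\S))/PP
            [3,4] "quickly" : PP
          [4,5] "in" : PP\S
      [5,7] PP\PP   <
        [5,6] "read" : N
        [6,7] "from" : (PP\PP)\N
  [7,8] "city" : S\PP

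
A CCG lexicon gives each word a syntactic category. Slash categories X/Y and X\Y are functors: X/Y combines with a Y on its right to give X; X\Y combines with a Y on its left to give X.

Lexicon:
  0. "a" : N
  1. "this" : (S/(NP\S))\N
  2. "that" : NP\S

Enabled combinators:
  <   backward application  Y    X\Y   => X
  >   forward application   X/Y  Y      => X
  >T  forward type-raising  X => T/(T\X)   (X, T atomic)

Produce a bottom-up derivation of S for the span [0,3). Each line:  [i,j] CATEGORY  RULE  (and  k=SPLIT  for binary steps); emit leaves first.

[0,3] S   >
  [0,2] S/(NP\S)   <
    [0,1] "a" : N
    [1,2] "this" : (S/(NP\S))\N
  [2,3] "that" : NP\S

[0,1] N  lex  "a"
[1,2] (S/(NP\S))\N  lex  "this"
[0,2] S/(NP\S)  <  k=1
[2,3] NP\S  lex  "that"
[0,3] S  >  k=2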